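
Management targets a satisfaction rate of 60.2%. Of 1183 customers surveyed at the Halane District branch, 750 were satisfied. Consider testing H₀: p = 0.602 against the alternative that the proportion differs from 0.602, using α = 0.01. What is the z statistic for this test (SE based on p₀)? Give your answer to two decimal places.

z = 2.25

p̂ = 750/1183 ≈ 0.6340.
Standard error under H₀: √(0.602×0.398/1183) = 0.0142.
z = (0.6340 − 0.602)/0.0142 = 0.0320/0.0142 = 2.25.
p-value = 2·P(Z > 2.247) ≈ 0.0246; since p > α = 0.01, fail to reject H₀.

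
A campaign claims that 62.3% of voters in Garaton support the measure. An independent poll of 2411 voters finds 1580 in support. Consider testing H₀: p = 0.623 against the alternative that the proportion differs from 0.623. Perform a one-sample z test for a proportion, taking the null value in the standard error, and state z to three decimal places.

p̂ = 1580/2411 = 0.65533.
Standard error under H₀: √(0.623×0.377/2411) = 0.00987.
z = (0.65533 − 0.623)/0.00987 = 0.03233/0.00987 = 3.276.
Two-sided p-value ≈ 2·Φ(−3.276) = 0.0011.

z = 3.276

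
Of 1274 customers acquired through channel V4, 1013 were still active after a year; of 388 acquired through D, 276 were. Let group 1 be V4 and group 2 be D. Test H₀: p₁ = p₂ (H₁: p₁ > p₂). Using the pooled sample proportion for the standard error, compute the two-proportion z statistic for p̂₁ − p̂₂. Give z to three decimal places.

p̂₁ = 1013/1274 ≈ 0.79513, p̂₂ = 276/388 ≈ 0.71134.
Pooled p̂ = (1013+276)/(1274+388) = 1289/1662 = 0.77557.
SE = √(p̂(1−p̂)(1/n₁+1/n₂)) = √(0.77557·0.22443·0.00336225) = √(0.000585234) = 0.02419.
z = (0.79513 − 0.71134)/0.02419 = 0.08379/0.02419 = 3.464.
p-value = P(Z > 3.464) ≈ 0.0003.

z = 3.464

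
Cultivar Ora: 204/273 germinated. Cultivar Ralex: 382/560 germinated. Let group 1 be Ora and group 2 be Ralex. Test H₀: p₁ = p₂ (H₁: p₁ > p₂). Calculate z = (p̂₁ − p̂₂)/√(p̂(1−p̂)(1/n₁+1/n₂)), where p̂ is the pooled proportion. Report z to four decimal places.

z = 1.9313

p̂₁ = 204/273 ≈ 0.747253, p̂₂ = 382/560 ≈ 0.682143.
Pooled p̂ = (204+382)/(273+560) = 586/833 = 0.703481.
SE = √(0.208595 × 0.00544872) = 0.033713.
z = (0.747253 − 0.682143)/0.033713 = 0.065110/0.033713 = 1.9313.
p-value = P(Z > 1.931) ≈ 0.0267.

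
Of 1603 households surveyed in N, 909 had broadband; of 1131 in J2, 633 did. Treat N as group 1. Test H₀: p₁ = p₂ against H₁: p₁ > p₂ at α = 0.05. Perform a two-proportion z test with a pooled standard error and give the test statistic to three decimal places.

z = 0.383

p̂₁ = 909/1603 ≈ 0.56706, p̂₂ = 633/1131 ≈ 0.55968.
Pooled p̂ = (909+633)/(1603+1131) = 1542/2734 = 0.56401.
SE = √(0.245903 × 0.001508) = 0.01926.
z = (0.56706 − 0.55968)/0.01926 = 0.00738/0.01926 = 0.383.
p-value = P(Z > 0.383) ≈ 0.3508, so at α = 0.05 we fail to reject H₀.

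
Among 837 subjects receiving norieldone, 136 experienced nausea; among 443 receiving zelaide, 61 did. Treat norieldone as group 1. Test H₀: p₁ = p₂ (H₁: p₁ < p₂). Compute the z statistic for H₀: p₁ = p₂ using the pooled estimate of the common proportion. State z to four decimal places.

z = 1.1691

p̂₁ = 136/837 ≈ 0.162485, p̂₂ = 61/443 ≈ 0.137698.
Pooled p̂ = (136+61)/(837+443) = 197/1280 = 0.153906.
SE = √(p̂(1−p̂)(1/n₁+1/n₂)) = √(0.153906·0.846094·0.00345208) = √(0.000449527) = 0.021202.
z = (0.162485 − 0.137698)/0.021202 = 0.024787/0.021202 = 1.1691.
p-value = P(Z < 1.169) ≈ 0.8788.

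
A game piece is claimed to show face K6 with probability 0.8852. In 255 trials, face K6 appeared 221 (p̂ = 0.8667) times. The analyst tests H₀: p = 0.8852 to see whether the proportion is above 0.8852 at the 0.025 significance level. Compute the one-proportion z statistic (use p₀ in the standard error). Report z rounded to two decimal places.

z = -0.93

p̂ = 221/255 = 0.86667.
Under H₀, SE = √(0.8852·0.1148/255) = √(0.000398514) = 0.01996.
z = (0.86667 − 0.8852)/0.01996 = -0.01853/0.01996 = -0.93.
p-value = P(Z > -0.928) ≈ 0.8234. With α = 0.025, fail to reject H₀.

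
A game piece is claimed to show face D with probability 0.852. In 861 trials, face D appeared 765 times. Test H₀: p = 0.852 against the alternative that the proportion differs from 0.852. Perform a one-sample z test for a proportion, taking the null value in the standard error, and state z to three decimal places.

p̂ = 765/861 ≈ 0.888502.
Under H₀, SE = √(0.852·0.148/861) = √(0.000146453) = 0.012102.
z = (0.888502 − 0.852)/0.012102 = 0.036502/0.012102 = 3.016.
Two-sided p-value ≈ 2·Φ(−3.016) = 0.0026.

z = 3.016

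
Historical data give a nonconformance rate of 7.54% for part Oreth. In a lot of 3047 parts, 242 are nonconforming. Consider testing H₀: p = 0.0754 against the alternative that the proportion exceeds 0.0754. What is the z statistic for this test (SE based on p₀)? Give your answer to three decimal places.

p̂ = 242/3047 = 0.07942.
Under H₀, SE = √(0.0754·0.9246/3047) = √(2.28798e-05) = 0.00478.
z = (0.07942 − 0.0754)/0.00478 = 0.00402/0.00478 = 0.841.
p-value = P(Z > 0.841) ≈ 0.2002.

z = 0.841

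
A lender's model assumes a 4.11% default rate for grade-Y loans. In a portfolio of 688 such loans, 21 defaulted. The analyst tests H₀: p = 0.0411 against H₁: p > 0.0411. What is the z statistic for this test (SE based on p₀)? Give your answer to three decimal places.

z = -1.397

p̂ = 21/688 ≈ 0.030523.
Under H₀, SE = √(0.0411·0.9589/688) = √(5.72831e-05) = 0.007569.
z = (0.030523 − 0.0411)/0.007569 = -0.010577/0.007569 = -1.397.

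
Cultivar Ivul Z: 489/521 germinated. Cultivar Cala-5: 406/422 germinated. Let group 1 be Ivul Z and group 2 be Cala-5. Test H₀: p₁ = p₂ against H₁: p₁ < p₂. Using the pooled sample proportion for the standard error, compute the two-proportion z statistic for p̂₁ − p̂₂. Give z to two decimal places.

z = -1.63

p̂₁ = 489/521 = 0.9386, p̂₂ = 406/422 = 0.9621.
Pooled p̂ = (489+406)/(521+422) = 895/943 = 0.9491.
SE = √(p̂(1−p̂)(1/n₁+1/n₂)) = √(0.9491·0.0509·0.00428905) = √(0.000207206) = 0.0144.
z = (0.9386 − 0.9621)/0.0144 = -0.0235/0.0144 = -1.63.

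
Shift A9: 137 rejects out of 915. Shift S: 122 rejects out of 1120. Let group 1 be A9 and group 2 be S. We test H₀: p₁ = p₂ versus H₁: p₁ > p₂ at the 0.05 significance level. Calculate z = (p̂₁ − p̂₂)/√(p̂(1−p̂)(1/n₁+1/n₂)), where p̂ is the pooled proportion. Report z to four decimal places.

p̂₁ = 137/915 = 0.1497268, p̂₂ = 122/1120 = 0.1089286.
Pooled p̂ = (137+122)/(915+1120) = 259/2035 = 0.1272727.
SE = √(p̂(1−p̂)(1/n₁+1/n₂)) = √(0.1272727·0.8727273·0.00198575) = √(0.000220566) = 0.0148515.
z = (0.1497268 − 0.1089286)/0.0148515 = 0.0407982/0.0148515 = 2.7471.
p-value = P(Z > 2.747) ≈ 0.0030; since p < α = 0.05, reject H₀.

z = 2.7471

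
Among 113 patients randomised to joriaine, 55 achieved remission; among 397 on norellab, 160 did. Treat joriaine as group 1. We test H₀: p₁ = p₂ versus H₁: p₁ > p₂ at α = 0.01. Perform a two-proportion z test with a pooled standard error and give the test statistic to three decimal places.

p̂₁ = 55/113 ≈ 0.48673, p̂₂ = 160/397 ≈ 0.40302.
Pooled p̂ = (55+160)/(113+397) = 215/510 = 0.42157.
SE = √(0.243849 × 0.0113684) = 0.05265.
z = (0.48673 − 0.40302)/0.05265 = 0.08371/0.05265 = 1.590.
p-value = P(Z > 1.590) ≈ 0.0559. With α = 0.01, fail to reject H₀.

z = 1.590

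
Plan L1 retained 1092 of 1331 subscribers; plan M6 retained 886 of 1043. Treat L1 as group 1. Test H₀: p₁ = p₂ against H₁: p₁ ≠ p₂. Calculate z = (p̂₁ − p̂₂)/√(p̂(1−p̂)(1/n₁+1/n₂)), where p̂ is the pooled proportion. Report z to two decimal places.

z = -1.88

p̂₁ = 1092/1331 ≈ 0.82044, p̂₂ = 886/1043 ≈ 0.84947.
Pooled p̂ = (1092+886)/(1331+1043) = 1978/2374 = 0.83319.
SE = √(p̂(1−p̂)(1/n₁+1/n₂)) = √(0.83319·0.16681·0.00171009) = √(0.000237672) = 0.01542.
z = (0.82044 − 0.84947)/0.01542 = -0.02903/0.01542 = -1.88.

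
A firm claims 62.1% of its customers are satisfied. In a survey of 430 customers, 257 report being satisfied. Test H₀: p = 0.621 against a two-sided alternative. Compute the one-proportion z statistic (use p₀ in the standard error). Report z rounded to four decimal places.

z = -0.9970

p̂ = 257/430 = 0.5976744.
SE = √(p₀(1−p₀)/n) = √(0.23536/430) = 0.0233954.
z = (0.5976744 − 0.621)/0.0233954 = -0.0233256/0.0233954 = -0.9970.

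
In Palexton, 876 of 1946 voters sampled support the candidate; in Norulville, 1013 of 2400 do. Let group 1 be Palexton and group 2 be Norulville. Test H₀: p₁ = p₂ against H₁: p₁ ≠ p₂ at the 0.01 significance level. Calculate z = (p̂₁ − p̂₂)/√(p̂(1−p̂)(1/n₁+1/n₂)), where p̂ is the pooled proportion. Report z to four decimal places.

p̂₁ = 876/1946 = 0.450154, p̂₂ = 1013/2400 = 0.422083.
Pooled p̂ = (876+1013)/(1946+2400) = 1889/4346 = 0.434653.
SE = √(p̂(1−p̂)(1/n₁+1/n₂)) = √(0.434653·0.565347·0.000930541) = √(0.000228662) = 0.015122.
z = (0.450154 − 0.422083)/0.015122 = 0.028071/0.015122 = 1.8563.
p-value = 2·P(Z > 1.856) ≈ 0.0634; since p > α = 0.01, fail to reject H₀.

z = 1.8563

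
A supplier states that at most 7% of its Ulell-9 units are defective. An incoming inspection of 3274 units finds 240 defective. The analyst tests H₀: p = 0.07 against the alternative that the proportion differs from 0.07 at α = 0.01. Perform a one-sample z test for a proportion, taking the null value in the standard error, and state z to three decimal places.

z = 0.741

p̂ = 240/3274 ≈ 0.073305.
SE = √(p₀(1−p₀)/n) = √(0.0651/3274) = 0.004459.
z = (0.073305 − 0.07)/0.004459 = 0.003305/0.004459 = 0.741.
Two-sided p-value ≈ 2·Φ(−0.741) = 0.4586, so at α = 0.01 we fail to reject H₀.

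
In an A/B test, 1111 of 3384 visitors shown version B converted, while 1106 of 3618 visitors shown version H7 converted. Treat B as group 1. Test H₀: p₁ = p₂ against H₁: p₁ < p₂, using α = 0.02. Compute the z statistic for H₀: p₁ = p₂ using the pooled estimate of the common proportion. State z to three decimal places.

p̂₁ = 1111/3384 ≈ 0.328310, p̂₂ = 1106/3618 ≈ 0.305694.
Pooled p̂ = (1111+1106)/(3384+3618) = 2217/7002 = 0.316624.
SE = √(p̂(1−p̂)(1/n₁+1/n₂)) = √(0.316624·0.683376·0.000571904) = √(0.000123745) = 0.011124.
z = (0.328310 − 0.305694)/0.011124 = 0.022616/0.011124 = 2.033.
p-value = P(Z < 2.033) ≈ 0.9790, so at α = 0.02 we fail to reject H₀.

z = 2.033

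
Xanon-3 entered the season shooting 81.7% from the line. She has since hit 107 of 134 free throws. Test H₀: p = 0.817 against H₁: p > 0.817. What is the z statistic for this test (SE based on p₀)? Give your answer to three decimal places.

z = -0.554

p̂ = 107/134 ≈ 0.79851.
SE = √(p₀(1−p₀)/n) = √(0.14951/134) = 0.03340.
z = (0.79851 − 0.817)/0.03340 = -0.01849/0.03340 = -0.554.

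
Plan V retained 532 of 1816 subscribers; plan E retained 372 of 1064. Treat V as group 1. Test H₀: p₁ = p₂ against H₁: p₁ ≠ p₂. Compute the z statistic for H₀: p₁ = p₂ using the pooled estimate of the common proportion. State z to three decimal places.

z = -3.163

p̂₁ = 532/1816 ≈ 0.292952, p̂₂ = 372/1064 ≈ 0.349624.
Pooled p̂ = (532+372)/(1816+1064) = 904/2880 = 0.313889.
SE = √(0.215363 × 0.00149051) = 0.017916.
z = (0.292952 − 0.349624)/0.017916 = -0.056672/0.017916 = -3.163.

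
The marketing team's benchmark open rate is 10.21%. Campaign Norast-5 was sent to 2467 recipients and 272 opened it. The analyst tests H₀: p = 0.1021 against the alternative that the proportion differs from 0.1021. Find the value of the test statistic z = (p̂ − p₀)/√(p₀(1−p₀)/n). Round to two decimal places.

z = 1.34

p̂ = 272/2467 = 0.1103.
SE = √(p₀(1−p₀)/n) = √(0.091676/2467) = 0.0061.
z = (0.1103 − 0.1021)/0.0061 = 0.0082/0.0061 = 1.34.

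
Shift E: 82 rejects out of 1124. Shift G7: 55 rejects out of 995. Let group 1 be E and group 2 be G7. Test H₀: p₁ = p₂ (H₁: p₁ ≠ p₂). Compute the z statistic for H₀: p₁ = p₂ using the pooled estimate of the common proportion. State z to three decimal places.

p̂₁ = 82/1124 ≈ 0.07295, p̂₂ = 55/995 ≈ 0.05528.
Pooled p̂ = (82+55)/(1124+995) = 137/2119 = 0.06465.
SE = √(0.0604731 × 0.0018947) = 0.01070.
z = (0.07295 − 0.05528)/0.01070 = 0.01767/0.01070 = 1.651.

z = 1.651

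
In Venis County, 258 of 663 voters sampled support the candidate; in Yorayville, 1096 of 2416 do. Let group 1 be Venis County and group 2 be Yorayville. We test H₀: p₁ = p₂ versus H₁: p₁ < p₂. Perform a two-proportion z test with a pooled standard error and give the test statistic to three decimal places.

p̂₁ = 258/663 = 0.38914, p̂₂ = 1096/2416 = 0.45364.
Pooled p̂ = (258+1096)/(663+2416) = 1354/3079 = 0.43975.
SE = √(p̂(1−p̂)(1/n₁+1/n₂)) = √(0.43975·0.56025·0.0019222) = √(0.000473574) = 0.02176.
z = (0.38914 − 0.45364)/0.02176 = -0.06450/0.02176 = -2.964.

z = -2.964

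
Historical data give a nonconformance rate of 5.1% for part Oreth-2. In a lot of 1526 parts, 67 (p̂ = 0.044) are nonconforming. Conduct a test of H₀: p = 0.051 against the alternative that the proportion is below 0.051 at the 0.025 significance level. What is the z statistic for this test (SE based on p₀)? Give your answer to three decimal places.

p̂ = 67/1526 = 0.043906.
SE = √(p₀(1−p₀)/n) = √(0.048399/1526) = 0.005632.
z = (0.043906 − 0.051)/0.005632 = -0.007094/0.005632 = -1.260.
p-value = P(Z < -1.260) ≈ 0.1039; since p > α = 0.025, fail to reject H₀.

z = -1.260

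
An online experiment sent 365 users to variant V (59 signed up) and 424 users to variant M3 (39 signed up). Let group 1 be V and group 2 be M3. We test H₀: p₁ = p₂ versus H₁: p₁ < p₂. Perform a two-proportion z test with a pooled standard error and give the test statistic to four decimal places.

z = 2.9581

p̂₁ = 59/365 ≈ 0.161644, p̂₂ = 39/424 ≈ 0.091981.
Pooled p̂ = (59+39)/(365+424) = 98/789 = 0.124208.
SE = √(0.10878 × 0.00509822) = 0.023550.
z = (0.161644 − 0.091981)/0.023550 = 0.069663/0.023550 = 2.9581.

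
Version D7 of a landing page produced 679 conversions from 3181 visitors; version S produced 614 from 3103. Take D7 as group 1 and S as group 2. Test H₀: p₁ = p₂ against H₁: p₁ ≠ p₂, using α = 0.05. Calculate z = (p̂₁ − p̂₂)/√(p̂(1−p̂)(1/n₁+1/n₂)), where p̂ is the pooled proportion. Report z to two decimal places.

p̂₁ = 679/3181 ≈ 0.2135, p̂₂ = 614/3103 ≈ 0.1979.
Pooled p̂ = (679+614)/(3181+3103) = 1293/6284 = 0.2058.
SE = √(p̂(1−p̂)(1/n₁+1/n₂)) = √(0.2058·0.7942·0.000636635) = √(0.000104041) = 0.0102.
z = (0.2135 − 0.1979)/0.0102 = 0.0156/0.0102 = 1.53.
Two-sided p-value ≈ 2·Φ(−1.528) = 0.1266. With α = 0.05, fail to reject H₀.

z = 1.53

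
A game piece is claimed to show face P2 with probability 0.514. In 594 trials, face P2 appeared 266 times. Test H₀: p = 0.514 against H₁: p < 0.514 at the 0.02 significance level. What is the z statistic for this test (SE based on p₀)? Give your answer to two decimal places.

p̂ = 266/594 ≈ 0.4478.
SE = √(p₀(1−p₀)/n) = √(0.2498/594) = 0.0205.
z = (0.4478 − 0.514)/0.0205 = -0.0662/0.0205 = -3.23.
p-value = P(Z < -3.228) ≈ 0.0006, so at α = 0.02 we reject H₀.

z = -3.23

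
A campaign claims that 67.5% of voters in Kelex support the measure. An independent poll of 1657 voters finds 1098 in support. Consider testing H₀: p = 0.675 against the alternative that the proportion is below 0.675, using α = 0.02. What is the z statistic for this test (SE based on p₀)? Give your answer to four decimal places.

z = -1.0739

p̂ = 1098/1657 = 0.6626433.
Under H₀, SE = √(0.675·0.325/1657) = √(0.000132393) = 0.0115062.
z = (0.6626433 − 0.675)/0.0115062 = -0.0123567/0.0115062 = -1.0739.
p-value = P(Z < -1.074) ≈ 0.1414; since p > α = 0.02, fail to reject H₀.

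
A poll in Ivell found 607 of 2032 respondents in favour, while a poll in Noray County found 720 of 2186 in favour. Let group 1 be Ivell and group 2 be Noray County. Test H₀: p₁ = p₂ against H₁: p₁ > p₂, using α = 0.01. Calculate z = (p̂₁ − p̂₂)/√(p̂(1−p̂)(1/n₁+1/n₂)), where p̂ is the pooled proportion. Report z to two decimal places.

p̂₁ = 607/2032 = 0.29872, p̂₂ = 720/2186 = 0.32937.
Pooled p̂ = (607+720)/(2032+2186) = 1327/4218 = 0.31460.
SE = √(0.215628 × 0.000949583) = 0.01431.
z = (0.29872 − 0.32937)/0.01431 = -0.03065/0.01431 = -2.14.
p-value = P(Z > -2.142) ≈ 0.9839. With α = 0.01, fail to reject H₀.

z = -2.14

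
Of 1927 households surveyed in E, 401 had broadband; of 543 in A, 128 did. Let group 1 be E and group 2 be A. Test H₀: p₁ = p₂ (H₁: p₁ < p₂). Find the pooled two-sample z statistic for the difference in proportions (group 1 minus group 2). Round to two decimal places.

p̂₁ = 401/1927 ≈ 0.2081, p̂₂ = 128/543 ≈ 0.2357.
Pooled p̂ = (401+128)/(1927+543) = 529/2470 = 0.2142.
SE = √(0.168301 × 0.00236056) = 0.0199.
z = (0.2081 − 0.2357)/0.0199 = -0.0276/0.0199 = -1.39.

z = -1.39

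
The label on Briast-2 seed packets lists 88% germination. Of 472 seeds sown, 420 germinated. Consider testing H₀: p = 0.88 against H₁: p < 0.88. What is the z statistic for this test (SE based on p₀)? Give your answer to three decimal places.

p̂ = 420/472 = 0.88983.
SE = √(p₀(1−p₀)/n) = √(0.1056/472) = 0.01496.
z = (0.88983 − 0.88)/0.01496 = 0.00983/0.01496 = 0.657.

z = 0.657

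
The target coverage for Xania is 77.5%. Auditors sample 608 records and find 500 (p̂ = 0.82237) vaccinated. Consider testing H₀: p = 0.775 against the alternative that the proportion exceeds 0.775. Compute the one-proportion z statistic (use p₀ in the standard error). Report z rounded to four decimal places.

p̂ = 500/608 ≈ 0.822368.
SE = √(p₀(1−p₀)/n) = √(0.17437/608) = 0.016935.
z = (0.822368 − 0.775)/0.016935 = 0.047368/0.016935 = 2.7970.
p-value = P(Z > 2.797) ≈ 0.0026.

z = 2.7970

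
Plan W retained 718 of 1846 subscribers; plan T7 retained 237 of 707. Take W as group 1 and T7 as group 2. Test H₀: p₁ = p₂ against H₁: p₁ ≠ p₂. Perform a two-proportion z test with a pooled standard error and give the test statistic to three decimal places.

z = 2.511

p̂₁ = 718/1846 ≈ 0.38895, p̂₂ = 237/707 ≈ 0.33522.
Pooled p̂ = (718+237)/(1846+707) = 955/2553 = 0.37407.
SE = √(p̂(1−p̂)(1/n₁+1/n₂)) = √(0.37407·0.62593·0.00195614) = √(0.000458013) = 0.02140.
z = (0.38895 − 0.33522)/0.02140 = 0.05373/0.02140 = 2.511.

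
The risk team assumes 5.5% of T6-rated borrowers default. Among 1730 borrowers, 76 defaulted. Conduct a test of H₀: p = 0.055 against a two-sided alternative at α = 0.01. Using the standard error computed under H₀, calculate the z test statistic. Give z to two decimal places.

z = -2.02

p̂ = 76/1730 ≈ 0.0439.
Standard error under H₀: √(0.055×0.945/1730) = 0.0055.
z = (0.0439 − 0.055)/0.0055 = -0.0111/0.0055 = -2.02.
p-value = 2·P(Z > 2.020) ≈ 0.0434; since p > α = 0.01, fail to reject H₀.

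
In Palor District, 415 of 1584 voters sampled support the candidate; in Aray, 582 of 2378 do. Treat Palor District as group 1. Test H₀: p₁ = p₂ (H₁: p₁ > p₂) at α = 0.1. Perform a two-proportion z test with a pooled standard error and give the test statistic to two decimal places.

z = 1.23

p̂₁ = 415/1584 ≈ 0.2620, p̂₂ = 582/2378 ≈ 0.2447.
Pooled p̂ = (415+582)/(1584+2378) = 997/3962 = 0.2516.
SE = √(p̂(1−p̂)(1/n₁+1/n₂)) = √(0.2516·0.7484·0.00105183) = √(0.000198079) = 0.0141.
z = (0.2620 − 0.2447)/0.0141 = 0.0173/0.0141 = 1.23.
p-value = P(Z > 1.226) ≈ 0.1101; since p > α = 0.1, fail to reject H₀.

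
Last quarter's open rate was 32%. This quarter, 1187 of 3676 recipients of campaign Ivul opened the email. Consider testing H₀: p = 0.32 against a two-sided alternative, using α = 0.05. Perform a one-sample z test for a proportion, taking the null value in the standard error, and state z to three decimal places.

z = 0.378

p̂ = 1187/3676 ≈ 0.32291.
SE = √(p₀(1−p₀)/n) = √(0.2176/3676) = 0.00769.
z = (0.32291 − 0.32)/0.00769 = 0.00291/0.00769 = 0.378.
p-value = 2·P(Z > 0.378) ≈ 0.7057; since p > α = 0.05, fail to reject H₀.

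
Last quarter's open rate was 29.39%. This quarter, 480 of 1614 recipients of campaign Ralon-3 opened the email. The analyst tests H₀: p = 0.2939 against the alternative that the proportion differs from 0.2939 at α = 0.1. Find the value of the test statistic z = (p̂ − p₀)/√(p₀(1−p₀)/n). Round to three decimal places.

z = 0.308

p̂ = 480/1614 = 0.297398.
Under H₀, SE = √(0.2939·0.7061/1614) = √(0.000128577) = 0.011339.
z = (0.297398 − 0.2939)/0.011339 = 0.003498/0.011339 = 0.308.
p-value = 2·P(Z > 0.308) ≈ 0.7577. With α = 0.1, fail to reject H₀.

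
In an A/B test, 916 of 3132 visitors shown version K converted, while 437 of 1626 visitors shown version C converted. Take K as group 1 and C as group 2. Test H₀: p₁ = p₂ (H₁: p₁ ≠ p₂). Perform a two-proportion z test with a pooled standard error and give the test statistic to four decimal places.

p̂₁ = 916/3132 ≈ 0.292465, p̂₂ = 437/1626 ≈ 0.268758.
Pooled p̂ = (916+437)/(3132+1626) = 1353/4758 = 0.284363.
SE = √(p̂(1−p̂)(1/n₁+1/n₂)) = √(0.284363·0.715637·0.000934291) = √(0.000190129) = 0.013789.
z = (0.292465 − 0.268758)/0.013789 = 0.023707/0.013789 = 1.7193.
p-value = 2·P(Z > 1.719) ≈ 0.0856.

z = 1.7193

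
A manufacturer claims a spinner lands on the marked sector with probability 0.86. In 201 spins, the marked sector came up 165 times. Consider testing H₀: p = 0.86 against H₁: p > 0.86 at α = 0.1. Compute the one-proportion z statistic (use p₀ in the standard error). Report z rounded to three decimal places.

z = -1.598

p̂ = 165/201 ≈ 0.82090.
Standard error under H₀: √(0.86×0.14/201) = 0.02447.
z = (0.82090 − 0.86)/0.02447 = -0.03910/0.02447 = -1.598.
p-value = P(Z > -1.598) ≈ 0.9450. With α = 0.1, fail to reject H₀.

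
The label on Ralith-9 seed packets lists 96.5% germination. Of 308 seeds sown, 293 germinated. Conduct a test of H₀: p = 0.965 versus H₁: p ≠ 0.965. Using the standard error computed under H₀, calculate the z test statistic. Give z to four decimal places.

z = -1.3084

p̂ = 293/308 ≈ 0.9512987.
SE = √(p₀(1−p₀)/n) = √(0.033775/308) = 0.0104718.
z = (0.9512987 − 0.965)/0.0104718 = -0.0137013/0.0104718 = -1.3084.
p-value = 2·P(Z > 1.308) ≈ 0.1907.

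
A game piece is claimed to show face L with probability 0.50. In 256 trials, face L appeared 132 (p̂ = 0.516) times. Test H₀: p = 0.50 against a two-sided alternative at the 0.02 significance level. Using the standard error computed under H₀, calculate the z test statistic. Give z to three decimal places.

z = 0.500

p̂ = 132/256 = 0.51562.
SE = √(p₀(1−p₀)/n) = √(0.25/256) = 0.03125.
z = (0.51562 − 0.5)/0.03125 = 0.01562/0.03125 = 0.500.
p-value = 2·P(Z > 0.500) ≈ 0.6171; since p > α = 0.02, fail to reject H₀.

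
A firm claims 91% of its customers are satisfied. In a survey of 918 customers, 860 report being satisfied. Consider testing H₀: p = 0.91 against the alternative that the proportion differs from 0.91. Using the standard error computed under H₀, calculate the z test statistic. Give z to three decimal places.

z = 2.839

p̂ = 860/918 = 0.936819.
Standard error under H₀: √(0.91×0.09/918) = 0.009445.
z = (0.936819 − 0.91)/0.009445 = 0.026819/0.009445 = 2.839.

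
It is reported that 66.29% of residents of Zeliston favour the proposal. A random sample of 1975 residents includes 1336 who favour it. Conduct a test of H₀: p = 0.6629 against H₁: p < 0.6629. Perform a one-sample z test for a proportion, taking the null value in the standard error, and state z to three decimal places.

z = 1.274

p̂ = 1336/1975 ≈ 0.67646.
SE = √(p₀(1−p₀)/n) = √(0.22346/1975) = 0.01064.
z = (0.67646 − 0.6629)/0.01064 = 0.01356/0.01064 = 1.274.
p-value = P(Z < 1.274) ≈ 0.8987.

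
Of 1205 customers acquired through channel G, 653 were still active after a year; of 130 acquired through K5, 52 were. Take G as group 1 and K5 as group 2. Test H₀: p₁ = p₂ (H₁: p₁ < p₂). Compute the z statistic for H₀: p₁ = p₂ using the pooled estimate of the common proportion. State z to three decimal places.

z = 3.079

p̂₁ = 653/1205 = 0.541909, p̂₂ = 52/130 = 0.400000.
Pooled p̂ = (653+52)/(1205+130) = 705/1335 = 0.528090.
SE = √(p̂(1−p̂)(1/n₁+1/n₂)) = √(0.528090·0.471910·0.00852218) = √(0.00212382) = 0.046085.
z = (0.541909 − 0.400000)/0.046085 = 0.141909/0.046085 = 3.079.
p-value = P(Z < 3.079) ≈ 0.9990.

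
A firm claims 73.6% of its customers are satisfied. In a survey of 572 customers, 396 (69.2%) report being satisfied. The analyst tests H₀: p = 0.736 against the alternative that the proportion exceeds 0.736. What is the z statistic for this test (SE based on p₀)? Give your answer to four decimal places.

z = -2.3706

p̂ = 396/572 ≈ 0.692308.
SE = √(p₀(1−p₀)/n) = √(0.1943/572) = 0.018431.
z = (0.692308 − 0.736)/0.018431 = -0.043692/0.018431 = -2.3706.
p-value = P(Z > -2.371) ≈ 0.9911.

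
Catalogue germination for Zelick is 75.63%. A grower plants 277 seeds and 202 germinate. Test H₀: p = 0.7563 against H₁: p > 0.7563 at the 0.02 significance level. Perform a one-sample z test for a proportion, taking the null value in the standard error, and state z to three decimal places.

p̂ = 202/277 = 0.72924.
Under H₀, SE = √(0.7563·0.2437/277) = √(0.00066538) = 0.02579.
z = (0.72924 − 0.7563)/0.02579 = -0.02706/0.02579 = -1.049.
p-value = P(Z > -1.049) ≈ 0.8529, so at α = 0.02 we fail to reject H₀.

z = -1.049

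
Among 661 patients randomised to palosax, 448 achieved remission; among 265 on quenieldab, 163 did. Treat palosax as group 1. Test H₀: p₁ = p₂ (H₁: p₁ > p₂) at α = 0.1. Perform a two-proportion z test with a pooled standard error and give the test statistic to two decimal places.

p̂₁ = 448/661 = 0.6778, p̂₂ = 163/265 = 0.6151.
Pooled p̂ = (448+163)/(661+265) = 611/926 = 0.6598.
SE = √(0.224455 × 0.00528644) = 0.0344.
z = (0.6778 − 0.6151)/0.0344 = 0.0627/0.0344 = 1.82.
p-value = P(Z > 1.819) ≈ 0.0344; since p < α = 0.1, reject H₀.

z = 1.82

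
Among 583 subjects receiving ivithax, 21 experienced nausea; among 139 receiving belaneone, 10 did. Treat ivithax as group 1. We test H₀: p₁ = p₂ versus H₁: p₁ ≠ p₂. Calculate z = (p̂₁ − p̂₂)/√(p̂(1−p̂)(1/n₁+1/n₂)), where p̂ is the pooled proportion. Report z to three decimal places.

p̂₁ = 21/583 ≈ 0.036021, p̂₂ = 10/139 ≈ 0.071942.
Pooled p̂ = (21+10)/(583+139) = 31/722 = 0.042936.
SE = √(0.0410928 × 0.00890951) = 0.019134.
z = (0.036021 − 0.071942)/0.019134 = -0.035921/0.019134 = -1.877.
Two-sided p-value ≈ 2·Φ(−1.877) = 0.0605.

z = -1.877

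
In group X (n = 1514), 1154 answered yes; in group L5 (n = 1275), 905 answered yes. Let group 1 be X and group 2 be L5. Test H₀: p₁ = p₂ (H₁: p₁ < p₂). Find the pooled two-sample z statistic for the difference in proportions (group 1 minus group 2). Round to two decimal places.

z = 3.14

p̂₁ = 1154/1514 = 0.7622, p̂₂ = 905/1275 = 0.7098.
Pooled p̂ = (1154+905)/(1514+1275) = 2059/2789 = 0.7383.
SE = √(p̂(1−p̂)(1/n₁+1/n₂)) = √(0.7383·0.2617·0.00144482) = √(0.000279187) = 0.0167.
z = (0.7622 − 0.7098)/0.0167 = 0.0524/0.0167 = 3.14.
p-value = P(Z < 3.137) ≈ 0.9991.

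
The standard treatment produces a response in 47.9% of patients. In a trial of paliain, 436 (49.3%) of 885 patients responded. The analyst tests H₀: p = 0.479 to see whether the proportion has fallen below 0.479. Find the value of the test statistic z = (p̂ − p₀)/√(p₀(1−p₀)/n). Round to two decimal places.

z = 0.81

p̂ = 436/885 = 0.49266.
SE = √(p₀(1−p₀)/n) = √(0.24956/885) = 0.01679.
z = (0.49266 − 0.479)/0.01679 = 0.01366/0.01679 = 0.81.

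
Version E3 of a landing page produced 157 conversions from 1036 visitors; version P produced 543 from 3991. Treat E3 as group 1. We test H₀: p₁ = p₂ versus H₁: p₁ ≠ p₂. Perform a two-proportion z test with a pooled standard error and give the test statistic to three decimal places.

z = 1.283

p̂₁ = 157/1036 = 0.15154, p̂₂ = 543/3991 = 0.13606.
Pooled p̂ = (157+543)/(1036+3991) = 700/5027 = 0.13925.
SE = √(0.119858 × 0.00121581) = 0.01207.
z = (0.15154 − 0.13606)/0.01207 = 0.01548/0.01207 = 1.283.
Two-sided p-value ≈ 2·Φ(−1.283) = 0.1995.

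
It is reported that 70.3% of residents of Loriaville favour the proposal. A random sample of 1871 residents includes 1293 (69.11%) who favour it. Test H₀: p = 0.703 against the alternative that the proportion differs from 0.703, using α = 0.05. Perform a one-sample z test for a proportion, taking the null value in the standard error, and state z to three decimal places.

z = -1.129

p̂ = 1293/1871 ≈ 0.691074.
Under H₀, SE = √(0.703·0.297/1871) = √(0.000111593) = 0.010564.
z = (0.691074 − 0.703)/0.010564 = -0.011926/0.010564 = -1.129.
p-value = 2·P(Z > 1.129) ≈ 0.2589. With α = 0.05, fail to reject H₀.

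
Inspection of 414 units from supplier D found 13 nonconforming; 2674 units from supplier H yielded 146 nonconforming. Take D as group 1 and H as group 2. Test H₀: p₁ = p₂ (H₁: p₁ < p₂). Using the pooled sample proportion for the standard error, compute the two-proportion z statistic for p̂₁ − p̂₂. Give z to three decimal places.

z = -1.988

p̂₁ = 13/414 = 0.03140, p̂₂ = 146/2674 = 0.05460.
Pooled p̂ = (13+146)/(414+2674) = 159/3088 = 0.05149.
SE = √(p̂(1−p̂)(1/n₁+1/n₂)) = √(0.05149·0.94851·0.00278943) = √(0.000136231) = 0.01167.
z = (0.03140 − 0.05460)/0.01167 = -0.02320/0.01167 = -1.988.
p-value = P(Z < -1.988) ≈ 0.0234.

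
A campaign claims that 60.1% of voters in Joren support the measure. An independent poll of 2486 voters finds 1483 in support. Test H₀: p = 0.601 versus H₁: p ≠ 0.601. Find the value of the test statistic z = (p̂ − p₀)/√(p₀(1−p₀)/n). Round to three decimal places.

p̂ = 1483/2486 = 0.59654.
SE = √(p₀(1−p₀)/n) = √(0.2398/2486) = 0.00982.
z = (0.59654 − 0.601)/0.00982 = -0.00446/0.00982 = -0.454.
Two-sided p-value ≈ 2·Φ(−0.454) = 0.6498.

z = -0.454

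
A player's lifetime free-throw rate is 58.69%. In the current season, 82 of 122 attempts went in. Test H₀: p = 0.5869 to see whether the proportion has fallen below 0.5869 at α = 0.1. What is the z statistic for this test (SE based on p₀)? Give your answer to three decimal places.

p̂ = 82/122 = 0.67213.
Under H₀, SE = √(0.5869·0.4131/122) = √(0.00198728) = 0.04458.
z = (0.67213 − 0.5869)/0.04458 = 0.08523/0.04458 = 1.912.
p-value = P(Z < 1.912) ≈ 0.9721; since p > α = 0.1, fail to reject H₀.

z = 1.912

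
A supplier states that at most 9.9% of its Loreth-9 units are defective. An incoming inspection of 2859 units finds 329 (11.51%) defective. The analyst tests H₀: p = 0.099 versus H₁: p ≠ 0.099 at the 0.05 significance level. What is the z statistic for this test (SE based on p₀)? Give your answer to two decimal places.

p̂ = 329/2859 = 0.1151.
Standard error under H₀: √(0.099×0.901/2859) = 0.0056.
z = (0.1151 − 0.099)/0.0056 = 0.0161/0.0056 = 2.88.
Two-sided p-value ≈ 2·Φ(−2.878) = 0.0040. With α = 0.05, reject H₀.

z = 2.88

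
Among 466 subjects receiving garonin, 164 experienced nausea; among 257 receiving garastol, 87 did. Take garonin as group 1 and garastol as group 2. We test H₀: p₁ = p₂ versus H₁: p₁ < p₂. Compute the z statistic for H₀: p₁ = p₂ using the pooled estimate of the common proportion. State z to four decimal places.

z = 0.3625

p̂₁ = 164/466 = 0.351931, p̂₂ = 87/257 = 0.338521.
Pooled p̂ = (164+87)/(466+257) = 251/723 = 0.347165.
SE = √(p̂(1−p̂)(1/n₁+1/n₂)) = √(0.347165·0.652835·0.00603697) = √(0.00136823) = 0.036990.
z = (0.351931 − 0.338521)/0.036990 = 0.013410/0.036990 = 0.3625.
p-value = P(Z < 0.363) ≈ 0.6415.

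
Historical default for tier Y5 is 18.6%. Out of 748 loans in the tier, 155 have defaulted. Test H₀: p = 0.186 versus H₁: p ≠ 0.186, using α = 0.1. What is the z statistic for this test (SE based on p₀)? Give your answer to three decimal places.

p̂ = 155/748 ≈ 0.20722.
Standard error under H₀: √(0.186×0.814/748) = 0.01423.
z = (0.20722 − 0.186)/0.01423 = 0.02122/0.01423 = 1.491.
p-value = 2·P(Z > 1.491) ≈ 0.1358. With α = 0.1, fail to reject H₀.

z = 1.491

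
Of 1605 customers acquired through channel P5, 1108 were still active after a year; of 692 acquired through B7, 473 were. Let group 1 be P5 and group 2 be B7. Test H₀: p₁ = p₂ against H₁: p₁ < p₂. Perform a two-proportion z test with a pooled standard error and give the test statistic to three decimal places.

p̂₁ = 1108/1605 ≈ 0.690343, p̂₂ = 473/692 ≈ 0.683526.
Pooled p̂ = (1108+473)/(1605+692) = 1581/2297 = 0.688289.
SE = √(p̂(1−p̂)(1/n₁+1/n₂)) = √(0.688289·0.311711·0.00206814) = √(0.000443714) = 0.021065.
z = (0.690343 − 0.683526)/0.021065 = 0.006817/0.021065 = 0.324.

z = 0.324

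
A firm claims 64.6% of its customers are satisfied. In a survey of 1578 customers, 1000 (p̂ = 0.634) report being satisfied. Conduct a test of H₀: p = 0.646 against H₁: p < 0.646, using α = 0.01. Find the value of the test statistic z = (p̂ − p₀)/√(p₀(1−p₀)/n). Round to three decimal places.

z = -1.021

p̂ = 1000/1578 = 0.63371.
SE = √(p₀(1−p₀)/n) = √(0.22868/1578) = 0.01204.
z = (0.63371 − 0.646)/0.01204 = -0.01229/0.01204 = -1.021.
p-value = P(Z < -1.021) ≈ 0.1537; since p > α = 0.01, fail to reject H₀.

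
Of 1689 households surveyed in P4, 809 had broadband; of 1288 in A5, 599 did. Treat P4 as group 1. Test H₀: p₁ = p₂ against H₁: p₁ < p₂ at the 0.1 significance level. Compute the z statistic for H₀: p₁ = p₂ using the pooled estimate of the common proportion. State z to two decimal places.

z = 0.75

p̂₁ = 809/1689 = 0.4790, p̂₂ = 599/1288 = 0.4651.
Pooled p̂ = (809+599)/(1689+1288) = 1408/2977 = 0.4730.
SE = √(p̂(1−p̂)(1/n₁+1/n₂)) = √(0.4730·0.5270·0.00136846) = √(0.000341115) = 0.0185.
z = (0.4790 − 0.4651)/0.0185 = 0.0139/0.0185 = 0.75.
p-value = P(Z < 0.754) ≈ 0.7745; since p > α = 0.1, fail to reject H₀.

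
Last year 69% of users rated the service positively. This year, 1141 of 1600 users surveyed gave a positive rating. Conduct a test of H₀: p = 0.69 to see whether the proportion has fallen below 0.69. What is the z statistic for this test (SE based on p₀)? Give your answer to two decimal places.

z = 2.00

p̂ = 1141/1600 = 0.71313.
SE = √(p₀(1−p₀)/n) = √(0.2139/1600) = 0.01156.
z = (0.71313 − 0.69)/0.01156 = 0.02313/0.01156 = 2.00.
p-value = P(Z < 2.000) ≈ 0.9773.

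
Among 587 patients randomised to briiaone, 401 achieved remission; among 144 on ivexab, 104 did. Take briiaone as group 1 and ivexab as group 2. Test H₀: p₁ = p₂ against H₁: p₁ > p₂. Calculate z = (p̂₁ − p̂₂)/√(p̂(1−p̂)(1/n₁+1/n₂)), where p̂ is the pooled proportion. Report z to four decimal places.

z = -0.9095

p̂₁ = 401/587 = 0.683135, p̂₂ = 104/144 = 0.722222.
Pooled p̂ = (401+104)/(587+144) = 505/731 = 0.690834.
SE = √(0.213582 × 0.00864802) = 0.042977.
z = (0.683135 − 0.722222)/0.042977 = -0.039087/0.042977 = -0.9095.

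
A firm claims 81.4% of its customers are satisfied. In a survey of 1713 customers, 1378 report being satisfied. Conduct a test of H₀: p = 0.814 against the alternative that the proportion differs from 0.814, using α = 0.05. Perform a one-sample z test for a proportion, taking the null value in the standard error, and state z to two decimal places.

p̂ = 1378/1713 = 0.8044.
Under H₀, SE = √(0.814·0.186/1713) = √(8.83853e-05) = 0.0094.
z = (0.8044 − 0.814)/0.0094 = -0.0096/0.0094 = -1.02.
Two-sided p-value ≈ 2·Φ(−1.017) = 0.3090; since p > α = 0.05, fail to reject H₀.

z = -1.02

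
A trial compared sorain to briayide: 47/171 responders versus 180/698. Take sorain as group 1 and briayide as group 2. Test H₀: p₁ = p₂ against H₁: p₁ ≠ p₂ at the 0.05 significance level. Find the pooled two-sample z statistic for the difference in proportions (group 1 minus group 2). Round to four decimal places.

p̂₁ = 47/171 = 0.274854, p̂₂ = 180/698 = 0.257880.
Pooled p̂ = (47+180)/(171+698) = 227/869 = 0.261220.
SE = √(p̂(1−p̂)(1/n₁+1/n₂)) = √(0.261220·0.738780·0.00728062) = √(0.00140504) = 0.037484.
z = (0.274854 − 0.257880)/0.037484 = 0.016974/0.037484 = 0.4528.
Two-sided p-value ≈ 2·Φ(−0.453) = 0.6507, so at α = 0.05 we fail to reject H₀.

z = 0.4528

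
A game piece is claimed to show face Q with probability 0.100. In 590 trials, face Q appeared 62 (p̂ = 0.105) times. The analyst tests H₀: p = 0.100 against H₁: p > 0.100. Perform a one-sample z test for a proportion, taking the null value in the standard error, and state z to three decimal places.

z = 0.412

p̂ = 62/590 ≈ 0.105085.
Standard error under H₀: √(0.1×0.9/590) = 0.012351.
z = (0.105085 − 0.1)/0.012351 = 0.005085/0.012351 = 0.412.
p-value = P(Z > 0.412) ≈ 0.3403.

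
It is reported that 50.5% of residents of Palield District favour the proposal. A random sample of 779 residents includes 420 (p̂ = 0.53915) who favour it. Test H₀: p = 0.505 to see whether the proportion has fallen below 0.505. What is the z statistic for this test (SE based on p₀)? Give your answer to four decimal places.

p̂ = 420/779 = 0.5391528.
SE = √(p₀(1−p₀)/n) = √(0.24998/779) = 0.0179135.
z = (0.5391528 − 0.505)/0.0179135 = 0.0341528/0.0179135 = 1.9065.

z = 1.9065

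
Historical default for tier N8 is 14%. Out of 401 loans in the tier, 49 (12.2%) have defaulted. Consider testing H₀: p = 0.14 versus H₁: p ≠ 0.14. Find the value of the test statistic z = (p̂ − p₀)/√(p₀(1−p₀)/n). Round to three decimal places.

z = -1.028

p̂ = 49/401 = 0.12219.
Under H₀, SE = √(0.14·0.86/401) = √(0.000300249) = 0.01733.
z = (0.12219 − 0.14)/0.01733 = -0.01781/0.01733 = -1.028.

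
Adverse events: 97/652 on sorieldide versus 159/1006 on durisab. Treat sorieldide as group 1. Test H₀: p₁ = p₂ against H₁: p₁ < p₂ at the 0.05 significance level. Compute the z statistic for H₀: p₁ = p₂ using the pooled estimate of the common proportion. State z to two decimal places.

p̂₁ = 97/652 ≈ 0.1488, p̂₂ = 159/1006 ≈ 0.1581.
Pooled p̂ = (97+159)/(652+1006) = 256/1658 = 0.1544.
SE = √(0.130563 × 0.00252778) = 0.0182.
z = (0.1488 − 0.1581)/0.0182 = -0.0093/0.0182 = -0.51.
p-value = P(Z < -0.511) ≈ 0.3048, so at α = 0.05 we fail to reject H₀.

z = -0.51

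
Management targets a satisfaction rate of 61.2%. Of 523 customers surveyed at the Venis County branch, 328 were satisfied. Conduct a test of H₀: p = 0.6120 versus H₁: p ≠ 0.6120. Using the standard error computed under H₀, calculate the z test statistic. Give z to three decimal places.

p̂ = 328/523 ≈ 0.62715.
SE = √(p₀(1−p₀)/n) = √(0.23746/523) = 0.02131.
z = (0.62715 − 0.612)/0.02131 = 0.01515/0.02131 = 0.711.
Two-sided p-value ≈ 2·Φ(−0.711) = 0.4771.

z = 0.711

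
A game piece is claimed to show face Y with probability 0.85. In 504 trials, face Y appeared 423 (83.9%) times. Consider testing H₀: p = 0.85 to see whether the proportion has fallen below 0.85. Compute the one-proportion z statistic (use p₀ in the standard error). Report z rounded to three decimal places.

p̂ = 423/504 ≈ 0.839286.
Under H₀, SE = √(0.85·0.15/504) = √(0.000252976) = 0.015905.
z = (0.839286 − 0.85)/0.015905 = -0.010714/0.015905 = -0.674.
p-value = P(Z < -0.674) ≈ 0.2503.

z = -0.674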